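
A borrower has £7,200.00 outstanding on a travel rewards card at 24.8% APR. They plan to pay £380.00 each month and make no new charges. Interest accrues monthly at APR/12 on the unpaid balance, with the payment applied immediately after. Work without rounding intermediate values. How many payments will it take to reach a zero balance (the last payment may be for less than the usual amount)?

Monthly rate r = 24.8%/12 = 2.06667% = 0.0206667.
Recurrence: B ← B·(1+r) − £380.00.
Month 1: interest £148.80; balance after payment £6,968.80.
Month 2: interest £144.02; balance after payment £6,732.82.
Closed form: n = −ln(1 − rB₀/P)/ln(1+r) = −ln(0.60842)/ln(1.02067) ≈ 24.291, so the balance reaches zero during payment 25.

25 payments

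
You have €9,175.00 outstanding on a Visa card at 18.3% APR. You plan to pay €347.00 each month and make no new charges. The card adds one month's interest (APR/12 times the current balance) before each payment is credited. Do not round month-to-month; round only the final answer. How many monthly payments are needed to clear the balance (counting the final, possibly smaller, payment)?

Monthly rate r = 18.3%/12 = 1.525% = 0.01525.
Recurrence: B ← B·(1+r) − €347.00.
Month 1: interest €139.92; balance after payment €8,967.92.
Month 2: interest €136.76; balance after payment €8,757.68.
Closed form: n = −ln(1 − rB₀/P)/ln(1+r) = −ln(0.59678)/ln(1.01525) ≈ 34.108, so the balance reaches zero during payment 35.

35 months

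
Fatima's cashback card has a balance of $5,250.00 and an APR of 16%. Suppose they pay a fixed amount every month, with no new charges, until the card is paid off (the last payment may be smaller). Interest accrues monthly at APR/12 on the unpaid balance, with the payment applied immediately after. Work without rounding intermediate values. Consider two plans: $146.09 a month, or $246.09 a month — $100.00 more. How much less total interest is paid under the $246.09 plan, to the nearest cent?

$975.95

Monthly rate r = 16%/12 = 1.33333% = 0.0133333.
At $146.09/mo: n = ⌈−ln(1 − rB₀/P)/ln(1+r)⌉ = 50 payments (last $36.47); total interest = total paid − $5,250.00 = $1,944.88.
At $246.09/mo: 26 payments (last $66.68); total interest $968.93.
Interest saved = $1,944.88 − $968.93 = $975.95.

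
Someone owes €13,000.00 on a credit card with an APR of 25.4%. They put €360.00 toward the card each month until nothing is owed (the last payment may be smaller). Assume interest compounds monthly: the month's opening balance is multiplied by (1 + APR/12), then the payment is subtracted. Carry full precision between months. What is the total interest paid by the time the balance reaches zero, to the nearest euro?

Monthly rate r = 25.4%/12 = 2.11667% = 0.0211667.
Payoff takes n = ⌈−ln(1 − rB₀/P)/ln(1+r)⌉ = ⌈69.008⌉ = 70 payments; the last is €2.74.
Total paid = 69·€360.00 + €2.74 = €24,842.74.
Total interest = total paid − principal = €24,842.74 − €13,000.00 = €11,842.74.

€11,843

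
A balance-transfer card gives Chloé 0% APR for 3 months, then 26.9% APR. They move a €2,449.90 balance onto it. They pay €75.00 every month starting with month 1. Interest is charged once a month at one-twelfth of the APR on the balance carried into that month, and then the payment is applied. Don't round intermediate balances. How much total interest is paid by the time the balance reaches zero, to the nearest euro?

€1,475

Promo months 1–3 at r₀ = 0%/12 = 0; months 4+ at r₁ = 26.9%/12 = 0.0224167.
After month 3 (no interest yet): B = €2,449.90 − 3·€75.00 = €2,224.90.
Then at r₁ with €75.00/mo: n₂ = −ln(1 − r₁·B/P)/ln(1+r₁) ≈ 49.33 → 50 more payments.
Total paid = 52·€75.00 + €24.99 = €3,924.99; interest = €3,924.99 − €2,449.90 = €1,475.09.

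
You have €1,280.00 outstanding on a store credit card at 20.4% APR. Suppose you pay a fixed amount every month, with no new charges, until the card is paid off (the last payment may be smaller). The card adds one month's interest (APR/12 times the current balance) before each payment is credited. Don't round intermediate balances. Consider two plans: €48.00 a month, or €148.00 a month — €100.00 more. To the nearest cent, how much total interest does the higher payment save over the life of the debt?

Monthly rate r = 20.4%/12 = 1.7% = 0.017.
At €48.00/mo: n = ⌈−ln(1 − rB₀/P)/ln(1+r)⌉ = 36 payments (last €39.69); total interest = total paid − €1,280.00 = €439.69.
At €148.00/mo: 10 payments (last €64.52); total interest €116.52.
Interest saved = €439.69 − €116.52 = €323.17.

€323.17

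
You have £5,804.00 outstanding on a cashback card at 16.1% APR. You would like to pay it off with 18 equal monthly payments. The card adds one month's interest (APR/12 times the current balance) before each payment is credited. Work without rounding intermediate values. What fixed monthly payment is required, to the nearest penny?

£365.09

Monthly rate r = 16.1%/12 = 1.34167% = 0.0134167.
Level-payment amortization: P = B₀·r / (1 − (1+r)^(−n)) = 5804.00·0.0134167 / (1 − 1.01342^(−18)).
Denominator 1 − (1+r)^(−18) = 0.213288975.
P = 77.8703 / 0.213288975 ≈ 365.09.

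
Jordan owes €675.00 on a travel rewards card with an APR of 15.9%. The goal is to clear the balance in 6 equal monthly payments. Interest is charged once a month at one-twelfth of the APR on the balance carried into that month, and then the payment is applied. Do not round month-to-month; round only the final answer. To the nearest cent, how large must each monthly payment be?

Monthly rate r = 15.9%/12 = 1.325% = 0.01325.
Level-payment amortization: P = B₀·r / (1 − (1+r)^(−n)) = 675.00·0.01325 / (1 − 1.01325^(−6)).
Denominator 1 − (1+r)^(−6) = 0.0759396717.
P = 8.94375 / 0.0759396717 ≈ 117.77.

€117.77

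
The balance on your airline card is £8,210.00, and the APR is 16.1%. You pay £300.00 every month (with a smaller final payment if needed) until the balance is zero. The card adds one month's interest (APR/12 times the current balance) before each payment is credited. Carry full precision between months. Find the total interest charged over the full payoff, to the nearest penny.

Monthly rate r = 16.1%/12 = 1.34167% = 0.0134167.
Payoff takes n = ⌈−ln(1 − rB₀/P)/ln(1+r)⌉ = ⌈34.332⌉ = 35 payments; the last is £99.91.
Total paid = 34·£300.00 + £99.91 = £10,299.91.
Total interest = total paid − principal = £10,299.91 − £8,210.00 = £2,089.91.

£2,089.91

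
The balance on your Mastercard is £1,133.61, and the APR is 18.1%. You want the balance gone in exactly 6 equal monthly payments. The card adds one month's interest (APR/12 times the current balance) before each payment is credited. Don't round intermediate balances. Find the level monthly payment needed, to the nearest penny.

£199.03

Monthly rate r = 18.1%/12 = 1.50833% = 0.0150833.
Level-payment amortization: P = B₀·r / (1 − (1+r)^(−n)) = 1133.61·0.0150833 / (1 − 1.01508^(−6)).
Denominator 1 − (1+r)^(−6) = 0.0859081914.
P = 17.0986 / 0.0859081914 ≈ 199.03.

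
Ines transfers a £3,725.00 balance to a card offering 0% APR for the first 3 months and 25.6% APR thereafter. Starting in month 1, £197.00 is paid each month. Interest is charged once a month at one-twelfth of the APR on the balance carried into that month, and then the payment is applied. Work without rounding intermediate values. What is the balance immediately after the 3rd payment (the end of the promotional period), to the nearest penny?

£3,134.00

Promo months 1–3 at r₀ = 0%/12 = 0; months 4+ at r₁ = 25.6%/12 = 0.0213333.
After month 3 (no interest yet): B = £3,725.00 − 3·£197.00 = £3,134.00.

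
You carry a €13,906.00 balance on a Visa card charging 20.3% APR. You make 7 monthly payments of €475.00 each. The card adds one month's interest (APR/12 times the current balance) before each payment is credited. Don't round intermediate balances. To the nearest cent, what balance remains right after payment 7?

Monthly rate r = 20.3%/12 = 1.69167% = 0.0169167.
Each month: B ← B·(1+r) − €475.00.
Month 1: interest €235.24; balance after payment €13,666.24.
Month 2: interest €231.19; balance after payment €13,422.43.
Month 3: interest €227.06; balance after payment €13,174.49.
Month 4: interest €222.87; balance after payment €12,922.36.
Month 5: interest €218.60; balance after payment €12,665.97.
Month 6: interest €214.27; balance after payment €12,405.23.
Month 7: interest €209.86; balance after payment €12,140.09.

€12,140.09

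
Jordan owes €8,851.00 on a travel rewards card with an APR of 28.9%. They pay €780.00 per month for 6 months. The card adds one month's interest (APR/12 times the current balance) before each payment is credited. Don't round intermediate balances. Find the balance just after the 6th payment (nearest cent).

Monthly rate r = 28.9%/12 = 2.40833% = 0.0240833.
Each month: B ← B·(1+r) − €780.00.
Month 1: interest €213.16; balance after payment €8,284.16.
Month 2: interest €199.51; balance after payment €7,703.67.
Month 3: interest €185.53; balance after payment €7,109.20.
Month 4: interest €171.21; balance after payment €6,500.42.
Month 5: interest €156.55; balance after payment €5,876.97.
Month 6: interest €141.54; balance after payment €5,238.50.

€5,238.50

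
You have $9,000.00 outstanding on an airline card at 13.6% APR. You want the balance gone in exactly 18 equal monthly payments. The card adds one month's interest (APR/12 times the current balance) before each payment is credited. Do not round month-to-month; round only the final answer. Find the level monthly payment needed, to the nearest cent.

Monthly rate r = 13.6%/12 = 1.13333% = 0.0113333.
Level-payment amortization: P = B₀·r / (1 − (1+r)^(−n)) = 9000.00·0.0113333 / (1 − 1.01133^(−18)).
Denominator 1 − (1+r)^(−18) = 0.18360148.
P = 102 / 0.18360148 ≈ 555.55.

$555.55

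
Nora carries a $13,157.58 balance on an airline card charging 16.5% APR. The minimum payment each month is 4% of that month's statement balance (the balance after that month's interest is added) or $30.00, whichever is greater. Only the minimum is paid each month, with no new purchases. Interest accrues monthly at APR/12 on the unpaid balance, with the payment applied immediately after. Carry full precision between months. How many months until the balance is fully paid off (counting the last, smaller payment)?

137 months

Monthly rate r = 16.5%/12 = 1.375% = 0.01375.
While 4% of the post-interest balance exceeds $30.00, each month B ← (B·(1+r))·(1 − 0.04), i.e. B shrinks by the factor (1+r)·0.96 = 0.9732.
This holds for months 1–106. Entering month 107 the balance is $738.92; 4% of the post-interest balance is now below $30.00, so the flat $30.00 minimum applies from here.
From month 107 a fixed $30.00 at rate r clears $738.92 in 31 more payments. Total: 106 + 31 = 137 months.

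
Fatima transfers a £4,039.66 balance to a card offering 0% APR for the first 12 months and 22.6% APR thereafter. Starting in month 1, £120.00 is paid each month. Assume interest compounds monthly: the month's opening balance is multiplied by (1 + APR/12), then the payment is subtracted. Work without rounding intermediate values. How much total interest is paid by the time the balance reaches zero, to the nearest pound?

Promo months 1–12 at r₀ = 0%/12 = 0; months 13+ at r₁ = 22.6%/12 = 0.0188333.
After month 12 (no interest yet): B = £4,039.66 − 12·£120.00 = £2,599.66.
Then at r₁ with £120.00/mo: n₂ = −ln(1 − r₁·B/P)/ln(1+r₁) ≈ 28.10 → 29 more payments.
Total paid = 40·£120.00 + £11.83 = £4,811.83; interest = £4,811.83 − £4,039.66 = £772.17.

£772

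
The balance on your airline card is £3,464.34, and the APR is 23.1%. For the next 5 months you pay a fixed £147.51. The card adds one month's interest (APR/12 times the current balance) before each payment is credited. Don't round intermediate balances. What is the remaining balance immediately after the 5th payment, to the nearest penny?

£3,044.37

Monthly rate r = 23.1%/12 = 1.925% = 0.01925.
Each month: B ← B·(1+r) − £147.51.
Month 1: interest £66.69; balance after payment £3,383.52.
Month 2: interest £65.13; balance after payment £3,301.14.
Month 3: interest £63.55; balance after payment £3,217.18.
Month 4: interest £61.93; balance after payment £3,131.60.
Month 5: interest £60.28; balance after payment £3,044.37.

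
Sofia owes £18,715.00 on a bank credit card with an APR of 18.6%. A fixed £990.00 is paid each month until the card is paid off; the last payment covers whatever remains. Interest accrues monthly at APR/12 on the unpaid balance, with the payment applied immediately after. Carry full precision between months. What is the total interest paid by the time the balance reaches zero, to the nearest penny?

£3,604.86

Monthly rate r = 18.6%/12 = 1.55% = 0.0155.
Payoff takes n = ⌈−ln(1 − rB₀/P)/ln(1+r)⌉ = ⌈22.543⌉ = 23 payments; the last is £539.86.
Total paid = 22·£990.00 + £539.86 = £22,319.86.
Total interest = total paid − principal = £22,319.86 − £18,715.00 = £3,604.86.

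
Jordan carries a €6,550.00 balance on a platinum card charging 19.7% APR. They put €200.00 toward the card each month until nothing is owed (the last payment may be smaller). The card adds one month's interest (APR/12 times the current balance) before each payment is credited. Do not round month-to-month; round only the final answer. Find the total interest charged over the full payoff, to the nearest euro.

€2,925

Monthly rate r = 19.7%/12 = 1.64167% = 0.0164167.
Payoff takes n = ⌈−ln(1 − rB₀/P)/ln(1+r)⌉ = ⌈47.375⌉ = 48 payments; the last is €75.37.
Total paid = 47·€200.00 + €75.37 = €9,475.37.
Total interest = total paid − principal = €9,475.37 − €6,550.00 = €2,925.37.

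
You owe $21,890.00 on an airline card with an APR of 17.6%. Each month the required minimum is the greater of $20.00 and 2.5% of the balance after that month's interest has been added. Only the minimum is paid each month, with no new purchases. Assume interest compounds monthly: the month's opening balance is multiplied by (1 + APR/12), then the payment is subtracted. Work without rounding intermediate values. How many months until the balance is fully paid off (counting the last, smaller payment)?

369 months

Monthly rate r = 17.6%/12 = 1.46667% = 0.0146667.
While 2.5% of the post-interest balance exceeds $20.00, each month B ← (B·(1+r))·(1 − 0.025), i.e. B shrinks by the factor (1+r)·0.975 = 0.9893.
This holds for months 1–309. Entering month 310 the balance is $788.13; 2.5% of the post-interest balance is now below $20.00, so the flat $20.00 minimum applies from here.
From month 310 a fixed $20.00 at rate r clears $788.13 in 60 more payments. Total: 309 + 60 = 369 months.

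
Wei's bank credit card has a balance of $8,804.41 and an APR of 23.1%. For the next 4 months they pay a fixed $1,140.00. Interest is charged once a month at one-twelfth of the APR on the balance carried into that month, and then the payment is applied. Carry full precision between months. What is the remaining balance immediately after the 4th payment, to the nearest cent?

$4,808.81

Monthly rate r = 23.1%/12 = 1.925% = 0.01925.
Each month: B ← B·(1+r) − $1,140.00.
Month 1: interest $169.48; balance after payment $7,833.89.
Month 2: interest $150.80; balance after payment $6,844.70.
Month 3: interest $131.76; balance after payment $5,836.46.
Month 4: interest $112.35; balance after payment $4,808.81.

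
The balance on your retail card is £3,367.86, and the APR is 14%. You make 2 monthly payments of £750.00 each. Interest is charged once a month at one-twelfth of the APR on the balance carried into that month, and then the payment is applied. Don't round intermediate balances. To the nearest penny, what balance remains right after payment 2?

£1,938.15

Monthly rate r = 14%/12 = 1.16667% = 0.0116667.
Each month: B ← B·(1+r) − £750.00.
Month 1: interest £39.29; balance after payment £2,657.15.
Month 2: interest £31.00; balance after payment £1,938.15.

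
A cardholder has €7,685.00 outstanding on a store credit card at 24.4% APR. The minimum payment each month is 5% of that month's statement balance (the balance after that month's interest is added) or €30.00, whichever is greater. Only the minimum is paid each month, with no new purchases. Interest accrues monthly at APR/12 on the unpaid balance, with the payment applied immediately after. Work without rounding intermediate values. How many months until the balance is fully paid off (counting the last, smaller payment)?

Monthly rate r = 24.4%/12 = 2.03333% = 0.0203333.
While 5% of the post-interest balance exceeds €30.00, each month B ← (B·(1+r))·(1 − 0.05), i.e. B shrinks by the factor (1+r)·0.95 = 0.96932.
This holds for months 1–83. Entering month 84 the balance is €578.49; 5% of the post-interest balance is now below €30.00, so the flat €30.00 minimum applies from here.
From month 84 a fixed €30.00 at rate r clears €578.49 in 25 more payments. Total: 83 + 25 = 108 months.

108 months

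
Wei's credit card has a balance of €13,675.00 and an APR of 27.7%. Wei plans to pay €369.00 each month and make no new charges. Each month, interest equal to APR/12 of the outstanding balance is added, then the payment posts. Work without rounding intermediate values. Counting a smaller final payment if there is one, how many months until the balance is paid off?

Monthly rate r = 27.7%/12 = 2.30833% = 0.0230833.
Recurrence: B ← B·(1+r) − €369.00.
Month 1: interest €315.66; balance after payment €13,621.66.
Month 2: interest €314.43; balance after payment €13,567.10.
Closed form: n = −ln(1 − rB₀/P)/ln(1+r) = −ln(0.14454)/ln(1.02308) ≈ 84.755, so the balance reaches zero during payment 85.

85 payments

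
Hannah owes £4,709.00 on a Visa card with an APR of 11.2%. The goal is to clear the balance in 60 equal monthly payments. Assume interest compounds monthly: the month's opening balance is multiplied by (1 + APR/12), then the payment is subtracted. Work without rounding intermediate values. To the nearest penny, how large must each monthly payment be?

£102.86

Monthly rate r = 11.2%/12 = 0.933333% = 0.00933333.
Level-payment amortization: P = B₀·r / (1 − (1+r)^(−n)) = 4709.00·0.00933333 / (1 − 1.00933^(−60)).
Denominator 1 − (1+r)^(−60) = 0.427305472.
P = 43.9507 / 0.427305472 ≈ 102.86.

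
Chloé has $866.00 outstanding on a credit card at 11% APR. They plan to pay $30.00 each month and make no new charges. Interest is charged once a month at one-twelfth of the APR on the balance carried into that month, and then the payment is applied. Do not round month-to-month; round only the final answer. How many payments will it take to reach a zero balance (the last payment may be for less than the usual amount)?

Monthly rate r = 11%/12 = 0.916667% = 0.00916667.
Recurrence: B ← B·(1+r) − $30.00.
Month 1: interest $7.94; balance after payment $843.94.
Month 2: interest $7.74; balance after payment $821.67.
Closed form: n = −ln(1 − rB₀/P)/ln(1+r) = −ln(0.73539)/ln(1.00917) ≈ 33.683, so the balance reaches zero during payment 34.

34 payments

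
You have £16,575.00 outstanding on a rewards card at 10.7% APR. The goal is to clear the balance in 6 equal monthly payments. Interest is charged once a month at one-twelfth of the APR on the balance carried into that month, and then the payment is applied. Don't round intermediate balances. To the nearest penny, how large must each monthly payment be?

£2,849.35

Monthly rate r = 10.7%/12 = 0.891667% = 0.00891667.
Level-payment amortization: P = B₀·r / (1 − (1+r)^(−n)) = 16575.00·0.00891667 / (1 − 1.00892^(−6)).
Denominator 1 − (1+r)^(−6) = 0.0518692721.
P = 147.794 / 0.0518692721 ≈ 2849.35.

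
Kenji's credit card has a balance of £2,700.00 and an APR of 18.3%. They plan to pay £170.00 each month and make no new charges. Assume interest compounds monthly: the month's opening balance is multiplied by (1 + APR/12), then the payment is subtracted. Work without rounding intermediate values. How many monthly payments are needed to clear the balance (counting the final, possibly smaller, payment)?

19 months

Monthly rate r = 18.3%/12 = 1.525% = 0.01525.
Recurrence: B ← B·(1+r) − £170.00.
Month 1: interest £41.18; balance after payment £2,571.18.
Month 2: interest £39.21; balance after payment £2,440.39.
Closed form: n = −ln(1 − rB₀/P)/ln(1+r) = −ln(0.75779)/ln(1.01525) ≈ 18.325, so the balance reaches zero during payment 19.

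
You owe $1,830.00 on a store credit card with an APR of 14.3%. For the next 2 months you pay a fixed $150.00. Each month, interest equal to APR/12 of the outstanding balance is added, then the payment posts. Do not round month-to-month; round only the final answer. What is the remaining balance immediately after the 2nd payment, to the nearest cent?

$1,572.09

Monthly rate r = 14.3%/12 = 1.19167% = 0.0119167.
Each month: B ← B·(1+r) − $150.00.
Month 1: interest $21.81; balance after payment $1,701.81.
Month 2: interest $20.28; balance after payment $1,572.09.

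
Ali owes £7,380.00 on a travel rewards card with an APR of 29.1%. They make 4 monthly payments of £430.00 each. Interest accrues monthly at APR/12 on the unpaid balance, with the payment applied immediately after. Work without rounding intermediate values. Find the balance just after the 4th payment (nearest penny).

Monthly rate r = 29.1%/12 = 2.425% = 0.02425.
Each month: B ← B·(1+r) − £430.00.
Month 1: interest £178.97; balance after payment £7,128.97.
Month 2: interest £172.88; balance after payment £6,871.84.
Month 3: interest £166.64; balance after payment £6,608.48.
Month 4: interest £160.26; balance after payment £6,338.74.

£6,338.74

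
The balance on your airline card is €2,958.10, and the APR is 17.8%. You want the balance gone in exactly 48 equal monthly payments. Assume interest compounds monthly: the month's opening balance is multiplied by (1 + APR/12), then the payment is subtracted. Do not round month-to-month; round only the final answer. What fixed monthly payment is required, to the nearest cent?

€86.59

Monthly rate r = 17.8%/12 = 1.48333% = 0.0148333.
Level-payment amortization: P = B₀·r / (1 − (1+r)^(−n)) = 2958.10·0.0148333 / (1 − 1.01483^(−48)).
Denominator 1 − (1+r)^(−48) = 0.506765707.
P = 43.8785 / 0.506765707 ≈ 86.59.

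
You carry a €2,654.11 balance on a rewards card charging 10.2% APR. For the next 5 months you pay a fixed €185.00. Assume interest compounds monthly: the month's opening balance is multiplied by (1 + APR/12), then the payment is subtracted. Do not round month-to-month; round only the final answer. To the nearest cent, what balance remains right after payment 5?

€1,827.98

Monthly rate r = 10.2%/12 = 0.85% = 0.0085.
Each month: B ← B·(1+r) − €185.00.
Month 1: interest €22.56; balance after payment €2,491.67.
Month 2: interest €21.18; balance after payment €2,327.85.
Month 3: interest €19.79; balance after payment €2,162.64.
Month 4: interest €18.38; balance after payment €1,996.02.
Month 5: interest €16.97; balance after payment €1,827.98.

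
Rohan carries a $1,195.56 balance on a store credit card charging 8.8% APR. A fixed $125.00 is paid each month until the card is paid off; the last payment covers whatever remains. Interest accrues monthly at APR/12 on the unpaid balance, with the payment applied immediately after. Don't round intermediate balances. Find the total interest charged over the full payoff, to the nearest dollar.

Monthly rate r = 8.8%/12 = 0.733333% = 0.00733333.
Payoff takes n = ⌈−ln(1 − rB₀/P)/ln(1+r)⌉ = ⌈9.953⌉ = 10 payments; the last is $119.12.
Total paid = 9·$125.00 + $119.12 = $1,244.12.
Total interest = total paid − principal = $1,244.12 − $1,195.56 = $48.56.

$49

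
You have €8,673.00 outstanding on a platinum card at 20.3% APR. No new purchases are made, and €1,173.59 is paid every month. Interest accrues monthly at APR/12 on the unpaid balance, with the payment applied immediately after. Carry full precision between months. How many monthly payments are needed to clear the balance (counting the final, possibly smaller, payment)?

Monthly rate r = 20.3%/12 = 1.69167% = 0.0169167.
Recurrence: B ← B·(1+r) − €1,173.59.
Month 1: interest €146.72; balance after payment €7,646.13.
Month 2: interest €129.35; balance after payment €6,601.89.
Closed form: n = −ln(1 − rB₀/P)/ln(1+r) = −ln(0.87498)/ln(1.01692) ≈ 7.961, so the balance reaches zero during payment 8.

8 payments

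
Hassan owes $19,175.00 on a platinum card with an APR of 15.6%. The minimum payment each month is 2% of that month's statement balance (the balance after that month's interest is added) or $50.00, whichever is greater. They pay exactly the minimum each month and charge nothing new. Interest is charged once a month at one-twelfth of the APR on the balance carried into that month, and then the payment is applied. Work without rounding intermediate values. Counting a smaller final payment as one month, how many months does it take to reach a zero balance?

Monthly rate r = 15.6%/12 = 1.3% = 0.013.
While 2% of the post-interest balance exceeds $50.00, each month B ← (B·(1+r))·(1 − 0.02), i.e. B shrinks by the factor (1+r)·0.98 = 0.99274.
This holds for months 1–282. Entering month 283 the balance is $2,456.70; 2% of the post-interest balance is now below $50.00, so the flat $50.00 minimum applies from here.
From month 283 a fixed $50.00 at rate r clears $2,456.70 in 79 more payments. Total: 282 + 79 = 361 months.

361 months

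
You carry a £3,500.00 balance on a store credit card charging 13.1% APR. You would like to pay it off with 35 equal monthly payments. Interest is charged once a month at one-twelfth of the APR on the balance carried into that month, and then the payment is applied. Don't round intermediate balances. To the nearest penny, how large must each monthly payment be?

£120.86

Monthly rate r = 13.1%/12 = 1.09167% = 0.0109167.
Level-payment amortization: P = B₀·r / (1 − (1+r)^(−n)) = 3500.00·0.0109167 / (1 − 1.01092^(−35)).
Denominator 1 − (1+r)^(−35) = 0.316147378.
P = 38.2083 / 0.316147378 ≈ 120.86.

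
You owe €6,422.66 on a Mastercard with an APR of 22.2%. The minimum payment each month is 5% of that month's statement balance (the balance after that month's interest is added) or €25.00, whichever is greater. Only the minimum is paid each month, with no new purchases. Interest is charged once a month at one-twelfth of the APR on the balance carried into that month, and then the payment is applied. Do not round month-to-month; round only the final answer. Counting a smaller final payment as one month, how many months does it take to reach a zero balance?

Monthly rate r = 22.2%/12 = 1.85% = 0.0185.
While 5% of the post-interest balance exceeds €25.00, each month B ← (B·(1+r))·(1 − 0.05), i.e. B shrinks by the factor (1+r)·0.95 = 0.96757.
This holds for months 1–79. Entering month 80 the balance is €475.12; 5% of the post-interest balance is now below €25.00, so the flat €25.00 minimum applies from here.
From month 80 a fixed €25.00 at rate r clears €475.12 in 24 more payments. Total: 79 + 24 = 103 months.

103 months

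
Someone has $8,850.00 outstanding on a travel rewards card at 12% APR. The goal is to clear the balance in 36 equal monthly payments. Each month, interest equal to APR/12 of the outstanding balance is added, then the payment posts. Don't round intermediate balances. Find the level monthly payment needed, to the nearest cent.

Monthly rate r = 12%/12 = 1% = 0.01.
Level-payment amortization: P = B₀·r / (1 − (1+r)^(−n)) = 8850.00·0.01 / (1 − 1.01^(−36)).
Denominator 1 − (1+r)^(−36) = 0.30107505.
P = 88.5 / 0.30107505 ≈ 293.95.

$293.95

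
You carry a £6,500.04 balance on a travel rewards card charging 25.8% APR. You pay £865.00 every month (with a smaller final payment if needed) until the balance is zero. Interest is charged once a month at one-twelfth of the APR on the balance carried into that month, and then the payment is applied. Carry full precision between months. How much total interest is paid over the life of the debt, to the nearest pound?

Monthly rate r = 25.8%/12 = 2.15% = 0.0215.
Payoff takes n = ⌈−ln(1 − rB₀/P)/ln(1+r)⌉ = ⌈8.284⌉ = 9 payments; the last is £247.37.
Total paid = 8·£865.00 + £247.37 = £7,167.37.
Total interest = total paid − principal = £7,167.37 − £6,500.04 = £667.33.

£667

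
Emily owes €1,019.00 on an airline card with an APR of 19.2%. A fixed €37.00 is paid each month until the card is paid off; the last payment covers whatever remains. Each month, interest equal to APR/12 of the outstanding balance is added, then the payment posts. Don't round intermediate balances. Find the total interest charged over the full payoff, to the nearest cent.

€335.30

Monthly rate r = 19.2%/12 = 1.6% = 0.016.
Payoff takes n = ⌈−ln(1 − rB₀/P)/ln(1+r)⌉ = ⌈36.601⌉ = 37 payments; the last is €22.30.
Total paid = 36·€37.00 + €22.30 = €1,354.30.
Total interest = total paid − principal = €1,354.30 − €1,019.00 = €335.30.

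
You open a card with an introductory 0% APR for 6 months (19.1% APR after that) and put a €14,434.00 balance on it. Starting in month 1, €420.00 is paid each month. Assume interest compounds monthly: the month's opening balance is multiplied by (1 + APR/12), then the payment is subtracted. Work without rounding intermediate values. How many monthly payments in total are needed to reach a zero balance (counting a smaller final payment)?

45 months

Promo months 1–6 at r₀ = 0%/12 = 0; months 7+ at r₁ = 19.1%/12 = 0.0159167.
After month 6 (no interest yet): B = €14,434.00 − 6·€420.00 = €11,914.00.
Then at r₁ with €420.00/mo: n₂ = −ln(1 − r₁·B/P)/ln(1+r₁) ≈ 38.03 → 39 more payments.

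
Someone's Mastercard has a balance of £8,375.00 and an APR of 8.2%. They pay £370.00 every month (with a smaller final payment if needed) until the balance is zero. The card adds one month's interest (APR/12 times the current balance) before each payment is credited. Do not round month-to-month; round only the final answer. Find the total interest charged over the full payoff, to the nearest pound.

Monthly rate r = 8.2%/12 = 0.683333% = 0.00683333.
Payoff takes n = ⌈−ln(1 − rB₀/P)/ln(1+r)⌉ = ⌈24.674⌉ = 25 payments; the last is £249.66.
Total paid = 24·£370.00 + £249.66 = £9,129.66.
Total interest = total paid − principal = £9,129.66 − £8,375.00 = £754.66.

£755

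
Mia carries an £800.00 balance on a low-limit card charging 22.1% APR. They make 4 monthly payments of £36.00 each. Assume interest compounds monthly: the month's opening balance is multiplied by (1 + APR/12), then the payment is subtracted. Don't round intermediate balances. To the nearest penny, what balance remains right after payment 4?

Monthly rate r = 22.1%/12 = 1.84167% = 0.0184167.
Each month: B ← B·(1+r) − £36.00.
Month 1: interest £14.73; balance after payment £778.73.
Month 2: interest £14.34; balance after payment £757.08.
Month 3: interest £13.94; balance after payment £735.02.
Month 4: interest £13.54; balance after payment £712.55.

£712.55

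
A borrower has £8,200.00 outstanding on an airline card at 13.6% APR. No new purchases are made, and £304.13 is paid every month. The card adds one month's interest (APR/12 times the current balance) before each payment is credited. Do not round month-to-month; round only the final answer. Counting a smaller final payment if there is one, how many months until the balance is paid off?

Monthly rate r = 13.6%/12 = 1.13333% = 0.0113333.
Recurrence: B ← B·(1+r) − £304.13.
Month 1: interest £92.93; balance after payment £7,988.80.
Month 2: interest £90.54; balance after payment £7,775.21.
Closed form: n = −ln(1 − rB₀/P)/ln(1+r) = −ln(0.69443)/ln(1.01133) ≈ 32.358, so the balance reaches zero during payment 33.

33 months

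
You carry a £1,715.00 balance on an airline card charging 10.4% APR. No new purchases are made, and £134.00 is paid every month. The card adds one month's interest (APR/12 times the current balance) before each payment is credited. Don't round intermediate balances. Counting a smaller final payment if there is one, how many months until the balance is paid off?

14 payments

Monthly rate r = 10.4%/12 = 0.866667% = 0.00866667.
Recurrence: B ← B·(1+r) − £134.00.
Month 1: interest £14.86; balance after payment £1,595.86.
Month 2: interest £13.83; balance after payment £1,475.69.
Closed form: n = −ln(1 − rB₀/P)/ln(1+r) = −ln(0.88908)/ln(1.00867) ≈ 13.624, so the balance reaches zero during payment 14.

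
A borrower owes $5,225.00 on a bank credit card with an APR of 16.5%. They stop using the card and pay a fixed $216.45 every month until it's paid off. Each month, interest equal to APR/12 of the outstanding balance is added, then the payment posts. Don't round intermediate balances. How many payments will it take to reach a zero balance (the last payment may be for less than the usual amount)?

30 months

Monthly rate r = 16.5%/12 = 1.375% = 0.01375.
Recurrence: B ← B·(1+r) − $216.45.
Month 1: interest $71.84; balance after payment $5,080.39.
Month 2: interest $69.86; balance after payment $4,933.80.
Closed form: n = −ln(1 − rB₀/P)/ln(1+r) = −ln(0.66808)/ln(1.01375) ≈ 29.535, so the balance reaches zero during payment 30.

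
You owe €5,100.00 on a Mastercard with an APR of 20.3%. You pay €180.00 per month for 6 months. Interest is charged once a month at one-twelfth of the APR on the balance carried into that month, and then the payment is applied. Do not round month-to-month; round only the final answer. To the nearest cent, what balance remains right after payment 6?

Monthly rate r = 20.3%/12 = 1.69167% = 0.0169167.
Each month: B ← B·(1+r) − €180.00.
Month 1: interest €86.28; balance after payment €5,006.27.
Month 2: interest €84.69; balance after payment €4,910.96.
Month 3: interest €83.08; balance after payment €4,814.04.
Month 4: interest €81.44; balance after payment €4,715.48.
Month 5: interest €79.77; balance after payment €4,615.25.
Month 6: interest €78.07; balance after payment €4,513.32.

€4,513.32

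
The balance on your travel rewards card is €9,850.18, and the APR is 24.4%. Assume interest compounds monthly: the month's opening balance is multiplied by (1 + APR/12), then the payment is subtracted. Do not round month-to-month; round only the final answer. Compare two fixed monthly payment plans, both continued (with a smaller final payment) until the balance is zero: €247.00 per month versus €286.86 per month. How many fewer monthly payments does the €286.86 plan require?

23 fewer payments

Monthly rate r = 24.4%/12 = 2.03333% = 0.0203333.
At €247.00/mo: n = ⌈−ln(1 − rB₀/P)/ln(1+r)⌉ = 83 payments (last €181.57); total interest = total paid − €9,850.18 = €10,585.39.
At €286.86/mo: 60 payments (last €148.55); total interest €7,223.11.
Payments saved = 83 − 60 = 23.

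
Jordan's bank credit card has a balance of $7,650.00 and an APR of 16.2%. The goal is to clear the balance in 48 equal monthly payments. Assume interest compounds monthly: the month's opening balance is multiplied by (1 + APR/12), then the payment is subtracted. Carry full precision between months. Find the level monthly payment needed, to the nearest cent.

Monthly rate r = 16.2%/12 = 1.35% = 0.0135.
Level-payment amortization: P = B₀·r / (1 − (1+r)^(−n)) = 7650.00·0.0135 / (1 − 1.0135^(−48)).
Denominator 1 − (1+r)^(−48) = 0.474636551.
P = 103.275 / 0.474636551 ≈ 217.59.

$217.59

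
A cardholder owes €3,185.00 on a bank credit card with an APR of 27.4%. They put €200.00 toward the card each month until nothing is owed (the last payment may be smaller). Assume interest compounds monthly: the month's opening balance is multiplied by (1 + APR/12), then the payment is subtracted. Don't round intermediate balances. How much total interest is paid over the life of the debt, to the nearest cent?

Monthly rate r = 27.4%/12 = 2.28333% = 0.0228333.
Payoff takes n = ⌈−ln(1 − rB₀/P)/ln(1+r)⌉ = ⌈20.019⌉ = 21 payments; the last is €3.85.
Total paid = 20·€200.00 + €3.85 = €4,003.85.
Total interest = total paid − principal = €4,003.85 − €3,185.00 = €818.85.

€818.85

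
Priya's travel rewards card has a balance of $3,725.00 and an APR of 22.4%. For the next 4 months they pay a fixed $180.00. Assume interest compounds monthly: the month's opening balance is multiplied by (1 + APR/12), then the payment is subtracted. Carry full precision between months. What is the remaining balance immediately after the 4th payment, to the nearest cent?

Monthly rate r = 22.4%/12 = 1.86667% = 0.0186667.
Each month: B ← B·(1+r) − $180.00.
Month 1: interest $69.53; balance after payment $3,614.53.
Month 2: interest $67.47; balance after payment $3,502.00.
Month 3: interest $65.37; balance after payment $3,387.38.
Month 4: interest $63.23; balance after payment $3,270.61.

$3,270.61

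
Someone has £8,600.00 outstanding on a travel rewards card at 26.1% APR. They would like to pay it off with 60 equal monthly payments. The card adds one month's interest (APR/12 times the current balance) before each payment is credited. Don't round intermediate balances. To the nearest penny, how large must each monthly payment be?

£258.00

Monthly rate r = 26.1%/12 = 2.175% = 0.02175.
Level-payment amortization: P = B₀·r / (1 − (1+r)^(−n)) = 8600.00·0.02175 / (1 − 1.02175^(−60)).
Denominator 1 − (1+r)^(−60) = 0.725007267.
P = 187.05 / 0.725007267 ≈ 258.00.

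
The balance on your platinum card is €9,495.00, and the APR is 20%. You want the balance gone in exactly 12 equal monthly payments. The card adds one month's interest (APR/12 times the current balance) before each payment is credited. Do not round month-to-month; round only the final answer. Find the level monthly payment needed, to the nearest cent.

€879.56

Monthly rate r = 20%/12 = 1.66667% = 0.0166667.
Level-payment amortization: P = B₀·r / (1 − (1+r)^(−n)) = 9495.00·0.0166667 / (1 − 1.01667^(−12)).
Denominator 1 − (1+r)^(−12) = 0.179918557.
P = 158.25 / 0.179918557 ≈ 879.56.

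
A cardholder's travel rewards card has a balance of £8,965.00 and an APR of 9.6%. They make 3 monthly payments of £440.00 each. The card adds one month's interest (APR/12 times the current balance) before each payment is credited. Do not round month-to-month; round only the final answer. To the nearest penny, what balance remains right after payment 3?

Monthly rate r = 9.6%/12 = 0.8% = 0.008.
Each month: B ← B·(1+r) − £440.00.
Month 1: interest £71.72; balance after payment £8,596.72.
Month 2: interest £68.77; balance after payment £8,225.49.
Month 3: interest £65.80; balance after payment £7,851.30.

£7,851.30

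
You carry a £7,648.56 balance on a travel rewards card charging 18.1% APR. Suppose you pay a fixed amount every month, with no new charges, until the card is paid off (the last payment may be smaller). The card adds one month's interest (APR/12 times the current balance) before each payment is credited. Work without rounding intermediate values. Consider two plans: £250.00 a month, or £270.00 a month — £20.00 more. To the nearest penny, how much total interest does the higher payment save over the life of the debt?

£283.13

Monthly rate r = 18.1%/12 = 1.50833% = 0.0150833.
At £250.00/mo: n = ⌈−ln(1 − rB₀/P)/ln(1+r)⌉ = 42 payments (last £85.59); total interest = total paid − £7,648.56 = £2,687.03.
At £270.00/mo: 38 payments (last £62.46); total interest £2,403.90.
Interest saved = £2,687.03 − £2,403.90 = £283.13.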